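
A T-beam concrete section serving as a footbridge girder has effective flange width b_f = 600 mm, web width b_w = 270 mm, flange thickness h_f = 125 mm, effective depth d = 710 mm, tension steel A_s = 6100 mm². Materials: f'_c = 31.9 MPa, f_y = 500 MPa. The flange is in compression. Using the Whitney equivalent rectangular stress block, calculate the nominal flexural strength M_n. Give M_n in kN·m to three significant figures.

Tension: T = A_s f_y = 6100 × 500 = 3050000 N.
Try a within the flange: a = T/(0.85 f'_c b_f) = 3050000/(0.85 × 31.9 × 600) = 187.47 mm.
a = 187.47 > h_f = 125 mm: the block extends into the web. Split into flange-overhang and web parts.
C_f = 0.85 f'_c (b_f − b_w) h_f = 0.85 × 31.9 × (600 − 270) × 125 = 1118494 N.
Remaining web compression depth: a_w = (T − C_f)/(0.85 f'_c b_w) = (3050000 − 1118494)/(0.85 × 31.9 × 270) = 263.83 mm.
M_n = C_f(d − h_f/2) + (T − C_f)(d − a_w/2) = 1118494 × (710 − 62.5) + 1931506 × (710 − 131.915) = 724.22 + 1116.57 = 1840.79 × 10⁶ N·mm.
M_n = 1840.79 kN·m.

M_n ≈ 1840 kN·m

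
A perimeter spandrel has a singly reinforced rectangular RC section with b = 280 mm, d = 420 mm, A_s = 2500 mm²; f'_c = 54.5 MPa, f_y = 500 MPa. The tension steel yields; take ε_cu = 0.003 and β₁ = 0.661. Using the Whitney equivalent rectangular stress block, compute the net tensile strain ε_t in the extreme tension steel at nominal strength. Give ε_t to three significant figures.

a = A_s f_y/(0.85 f'_c b) = 96.37 mm.
β₁ = 0.661, so c = a/β₁ = 96.37/0.661 = 145.79 mm.
From the linear strain diagram with ε_cu = 0.003: ε_t = 0.003 (d − c)/c = 0.003 × (420 − 145.79)/145.79 = 0.00564.
Since ε_t ≥ 0.005, the section is tension-controlled.

ε_t ≈ 0.00564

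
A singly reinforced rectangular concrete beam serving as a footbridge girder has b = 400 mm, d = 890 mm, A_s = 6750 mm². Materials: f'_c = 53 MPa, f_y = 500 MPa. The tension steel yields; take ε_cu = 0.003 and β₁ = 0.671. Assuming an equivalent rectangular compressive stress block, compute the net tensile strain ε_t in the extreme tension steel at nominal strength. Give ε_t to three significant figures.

a = A_s f_y/(0.85 f'_c b) = 187.29 mm.
β₁ = 0.671, so c = a/β₁ = 187.29/0.671 = 279.12 mm.
From the linear strain diagram with ε_cu = 0.003: ε_t = 0.003 (d − c)/c = 0.003 × (890 − 279.12)/279.12 = 0.00657.
Since ε_t ≥ 0.005, the section is tension-controlled.

ε_t ≈ 0.00657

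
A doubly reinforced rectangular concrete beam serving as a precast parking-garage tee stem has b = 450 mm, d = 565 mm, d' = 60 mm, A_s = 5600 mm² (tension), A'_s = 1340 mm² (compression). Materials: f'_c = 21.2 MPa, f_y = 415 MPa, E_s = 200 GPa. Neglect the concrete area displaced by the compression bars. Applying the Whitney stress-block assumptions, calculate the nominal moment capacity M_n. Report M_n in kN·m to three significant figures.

Assume both tension and compression steel yield.
Net tension couple steel: A_s − A'_s = 4260 mm².
a = (A_s − A'_s) f_y / (0.85 f'_c b) = 1767900/(0.85 × 21.2 × 450) = 218.02 mm.
c = a/β₁ = 218.02/0.85 = 256.49 mm; ε'_s = 0.003(c − d')/c = 0.0023 ≥ f_y/E_s = 0.0021, so compression steel does yield.
M_n = (A_s − A'_s) f_y (d − a/2) + A'_s f_y (d − d') = [1767900 × (565 − 109.01) + 556100 × (565 − 60)] × 10⁻⁶ = 806.14 + 280.83 = 1086.97 kN·m.

M_n ≈ 1090 kN·m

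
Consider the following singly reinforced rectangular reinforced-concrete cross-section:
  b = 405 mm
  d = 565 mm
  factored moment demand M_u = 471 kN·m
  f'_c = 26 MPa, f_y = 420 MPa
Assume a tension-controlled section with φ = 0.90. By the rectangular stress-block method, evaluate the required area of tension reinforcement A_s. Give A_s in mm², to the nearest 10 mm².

A_s ≈ 2460 mm²

M_n = M_u/φ = 471/0.90 = 523.333 kN·m.
With M_n = 0.85 f'_c a b (d − a/2), solve the quadratic for a:
a = d − √(d² − 2M_n/(0.85 f'_c b)) = 565 − √(565² − 2 × 523.333×10⁶/(0.85 × 26 × 405)) = 115.24 mm.
A_s = 0.85 f'_c a b / f_y = 0.85 × 26 × 115.24 × 405 / 420 = 2455.8 mm².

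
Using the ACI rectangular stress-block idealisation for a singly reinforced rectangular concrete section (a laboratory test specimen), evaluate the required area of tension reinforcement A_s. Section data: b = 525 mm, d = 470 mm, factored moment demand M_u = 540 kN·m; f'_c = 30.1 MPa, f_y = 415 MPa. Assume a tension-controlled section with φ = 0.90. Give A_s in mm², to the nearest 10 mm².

M_n = M_u/φ = 540/0.90 = 600 kN·m.
With M_n = 0.85 f'_c a b (d − a/2), solve the quadratic for a:
a = d − √(d² − 2M_n/(0.85 f'_c b)) = 470 − √(470² − 2 × 600×10⁶/(0.85 × 30.1 × 525)) = 107.29 mm.
A_s = 0.85 f'_c a b / f_y = 0.85 × 30.1 × 107.29 × 525 / 415 = 3472.6 mm².

A_s ≈ 3470 mm²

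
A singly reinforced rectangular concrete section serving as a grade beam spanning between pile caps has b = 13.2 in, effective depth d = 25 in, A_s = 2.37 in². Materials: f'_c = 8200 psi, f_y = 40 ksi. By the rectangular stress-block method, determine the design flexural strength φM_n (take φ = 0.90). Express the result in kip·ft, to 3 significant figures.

φM_n ≈ 174 kip·ft

T = A_s f_y = 2.37 × 40 = 94.8 kips.
a = T/(0.85 f'_c b) = 94.8/(0.85 × 8.2 × 13.2) = 1.030 in.
M_n = T(d − a/2) = 94.8 × (25 − 0.515) = 2321.2 kip·in = 2321.2/12 = 193.43 kip·ft.
φM_n = 0.90 × 193.43 = 174.09 kip·ft.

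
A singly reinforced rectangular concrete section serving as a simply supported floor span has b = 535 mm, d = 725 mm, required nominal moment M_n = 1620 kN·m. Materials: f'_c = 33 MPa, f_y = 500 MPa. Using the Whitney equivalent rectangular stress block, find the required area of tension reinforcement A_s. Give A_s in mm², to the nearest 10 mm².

A_s ≈ 5060 mm²

With M_n = 0.85 f'_c a b (d − a/2), solve the quadratic for a:
a = d − √(d² − 2M_n/(0.85 f'_c b)) = 725 − √(725² − 2 × 1620×10⁶/(0.85 × 33 × 535)) = 168.47 mm.
A_s = 0.85 f'_c a b / f_y = 0.85 × 33 × 168.47 × 535 / 500 = 5056.4 mm².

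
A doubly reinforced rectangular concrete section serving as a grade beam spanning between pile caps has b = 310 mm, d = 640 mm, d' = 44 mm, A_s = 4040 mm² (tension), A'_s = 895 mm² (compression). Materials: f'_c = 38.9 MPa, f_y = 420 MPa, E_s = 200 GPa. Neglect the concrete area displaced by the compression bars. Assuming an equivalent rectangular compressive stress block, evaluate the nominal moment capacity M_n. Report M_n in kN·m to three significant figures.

M_n ≈ 984 kN·m

Assume both tension and compression steel yield.
Net tension couple steel: A_s − A'_s = 3145 mm².
a = (A_s − A'_s) f_y / (0.85 f'_c b) = 1320900/(0.85 × 38.9 × 310) = 128.87 mm.
c = a/β₁ = 128.87/0.772 = 166.93 mm; ε'_s = 0.003(c − d')/c = 0.0022 ≥ f_y/E_s = 0.0021, so compression steel does yield.
M_n = (A_s − A'_s) f_y (d − a/2) + A'_s f_y (d − d') = [1320900 × (640 − 64.435) + 375900 × (640 − 44)] × 10⁻⁶ = 760.26 + 224.04 = 984.30 kN·m.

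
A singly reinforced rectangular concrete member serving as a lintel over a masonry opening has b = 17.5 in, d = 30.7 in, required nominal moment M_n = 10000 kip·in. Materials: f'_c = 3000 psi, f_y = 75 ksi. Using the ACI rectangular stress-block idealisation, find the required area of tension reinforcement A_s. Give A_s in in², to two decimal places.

A_s ≈ 5.04 in²

From M_n = 0.85 f'_c a b (d − a/2):
a = d − √(d² − 2M_n/(0.85 f'_c b)) = 30.7 − √(30.7² − 2 × 10000/(0.85 × 3 × 17.5)) = 8.467 in.
A_s = 0.85 f'_c a b / f_y = 0.85 × 3 × 8.467 × 17.5 / 75 = 5.038 in².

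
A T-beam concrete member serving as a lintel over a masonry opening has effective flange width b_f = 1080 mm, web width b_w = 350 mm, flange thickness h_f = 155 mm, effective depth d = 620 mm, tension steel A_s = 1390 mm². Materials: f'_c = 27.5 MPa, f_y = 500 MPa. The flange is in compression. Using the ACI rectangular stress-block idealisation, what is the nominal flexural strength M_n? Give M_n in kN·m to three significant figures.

M_n ≈ 421 kN·m

Tension: T = A_s f_y = 1390 × 500 = 695000 N.
Try a within the flange: a = T/(0.85 f'_c b_f) = 695000/(0.85 × 27.5 × 1080) = 27.53 mm.
Since a = 27.53 ≤ h_f = 155 mm, the stress block lies entirely in the flange; analyse as a rectangular beam of width b_f.
M_n = T(d − a/2) = 695000 × (620 − 13.765) = 421.33 × 10⁶ N·mm.
M_n = 421.33 kN·m.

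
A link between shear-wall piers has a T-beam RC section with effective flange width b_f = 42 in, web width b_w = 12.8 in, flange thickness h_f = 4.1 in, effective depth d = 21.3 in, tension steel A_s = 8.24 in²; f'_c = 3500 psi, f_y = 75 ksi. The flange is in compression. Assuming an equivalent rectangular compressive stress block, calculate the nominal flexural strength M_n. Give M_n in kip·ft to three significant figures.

Tension: T = A_s f_y = 8.24 × 75 = 618 kips.
Try a within the flange: a = T/(0.85 f'_c b_f) = 618/(0.85 × 3.5 × 42) = 4.946 in.
a = 4.946 > h_f = 4.1 in: the block extends into the web. Split into flange-overhang and web parts.
C_f = 0.85 f'_c (b_f − b_w) h_f = 0.85 × 3.5 × (42 − 12.8) × 4.1 = 356.2 kips.
Remaining web compression depth: a_w = (T − C_f)/(0.85 f'_c b_w) = (618 − 356.2)/(0.85 × 3.5 × 12.8) = 6.875 in.
M_n = C_f(d − h_f/2) + (T − C_f)(d − a_w/2) = 356.2 × (21.3 − 2.05) + 261.8 × (21.3 − 3.4375) = 6856.9 + 4676.4 = 11533.3 kip·in.
M_n = 11533.3/12 = 961.11 kip·ft.

M_n ≈ 961 kip·ft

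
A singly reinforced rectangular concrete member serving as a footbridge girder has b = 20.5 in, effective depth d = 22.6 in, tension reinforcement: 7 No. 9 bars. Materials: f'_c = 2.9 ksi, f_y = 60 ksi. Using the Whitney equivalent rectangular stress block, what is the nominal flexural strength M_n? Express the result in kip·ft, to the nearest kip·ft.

M_n ≈ 646 kip·ft

A_s = 7 × 1 = 7 in².
T = A_s f_y = 7 × 60 = 420 kips.
a = T/(0.85 f'_c b) = 420/(0.85 × 2.9 × 20.5) = 8.311 in.
M_n = T(d − a/2) = 420 × (22.6 − 4.1555) = 7746.7 kip·in = 7746.7/12 = 645.56 kip·ft.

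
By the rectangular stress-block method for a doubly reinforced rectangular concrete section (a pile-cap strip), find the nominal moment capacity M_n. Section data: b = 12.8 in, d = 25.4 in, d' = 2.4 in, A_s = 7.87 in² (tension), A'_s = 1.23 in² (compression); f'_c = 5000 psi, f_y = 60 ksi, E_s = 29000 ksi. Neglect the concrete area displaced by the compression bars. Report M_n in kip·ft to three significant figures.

Assume both steels yield.
a = (A_s − A'_s) f_y/(0.85 f'_c b) = (7.87 − 1.23) × 60/(0.85 × 5 × 12.8) = 7.324 in.
c = a/β₁ = 7.324/0.8 = 9.155 in; ε'_s = 0.003(c − d')/c = 0.0022 ≥ ε_y = 0.0021, so the compression steel yields.
M_n = (A_s − A'_s) f_y (d − a/2) + A'_s f_y (d − d') = 398.4 × (25.4 − 3.662) + 73.8 × (25.4 − 2.4) = 8660.4 + 1697.4 = 10357.8 kip·in = 10357.8/12 = 863.15 kip·ft.

M_n ≈ 863 kip·ft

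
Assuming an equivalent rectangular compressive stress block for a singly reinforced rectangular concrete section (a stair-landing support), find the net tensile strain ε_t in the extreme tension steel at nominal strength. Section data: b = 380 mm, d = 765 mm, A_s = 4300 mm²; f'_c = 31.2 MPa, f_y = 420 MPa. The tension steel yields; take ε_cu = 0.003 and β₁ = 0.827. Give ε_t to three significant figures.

a = A_s f_y/(0.85 f'_c b) = 179.21 mm.
β₁ = 0.827, so c = a/β₁ = 179.21/0.827 = 216.70 mm.
From the linear strain diagram with ε_cu = 0.003: ε_t = 0.003 (d − c)/c = 0.003 × (765 − 216.70)/216.70 = 0.00759.
Since ε_t ≥ 0.005, the section is tension-controlled.

ε_t ≈ 0.00759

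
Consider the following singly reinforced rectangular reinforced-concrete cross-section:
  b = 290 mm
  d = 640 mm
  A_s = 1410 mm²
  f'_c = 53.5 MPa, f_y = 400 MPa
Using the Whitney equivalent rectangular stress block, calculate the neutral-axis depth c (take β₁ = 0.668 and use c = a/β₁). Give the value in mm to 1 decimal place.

c ≈ 64.0 mm

T = A_s f_y = 1410 × 400 = 564000 N = 564 kN.
Setting C = 0.85 f'_c a b equal to T: a = 564000/(0.85 × 53.5 × 290) = 42.767 mm.
With β₁ = 0.668, c = a/β₁ = 42.767/0.668 = 64.0 mm.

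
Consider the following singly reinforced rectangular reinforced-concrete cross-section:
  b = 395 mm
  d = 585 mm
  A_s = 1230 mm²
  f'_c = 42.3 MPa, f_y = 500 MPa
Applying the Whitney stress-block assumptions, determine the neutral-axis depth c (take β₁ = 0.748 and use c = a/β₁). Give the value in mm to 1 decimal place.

c ≈ 57.9 mm

T = A_s f_y = 1230 × 500 = 615000 N = 615 kN.
Setting C = 0.85 f'_c a b equal to T: a = 615000/(0.85 × 42.3 × 395) = 43.303 mm.
With β₁ = 0.748, c = a/β₁ = 43.303/0.748 = 57.9 mm.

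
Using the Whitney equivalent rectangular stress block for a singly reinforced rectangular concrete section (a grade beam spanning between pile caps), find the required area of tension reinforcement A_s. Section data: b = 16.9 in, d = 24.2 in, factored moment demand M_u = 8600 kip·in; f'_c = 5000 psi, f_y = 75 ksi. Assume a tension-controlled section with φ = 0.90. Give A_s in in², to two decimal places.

M_n = M_u/φ = 8600/0.90 = 9555.56 kip·in.
From M_n = 0.85 f'_c a b (d − a/2):
a = d − √(d² − 2M_n/(0.85 f'_c b)) = 24.2 − √(24.2² − 2 × 9555.56/(0.85 × 5 × 16.9)) = 6.324 in.
A_s = 0.85 f'_c a b / f_y = 0.85 × 5 × 6.324 × 16.9 / 75 = 6.056 in².

A_s ≈ 6.06 in²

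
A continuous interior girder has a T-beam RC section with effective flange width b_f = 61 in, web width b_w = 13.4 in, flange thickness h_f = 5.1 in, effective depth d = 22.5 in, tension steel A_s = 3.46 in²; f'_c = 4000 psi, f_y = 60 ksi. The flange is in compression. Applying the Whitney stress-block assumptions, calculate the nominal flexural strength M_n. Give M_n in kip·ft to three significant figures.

M_n ≈ 381 kip·ft

Tension: T = A_s f_y = 3.46 × 60 = 207.6 kips.
Try a within the flange: a = T/(0.85 f'_c b_f) = 207.6/(0.85 × 4 × 61) = 1.001 in.
Since a = 1.001 ≤ h_f = 5.1 in, the stress block lies entirely in the flange; analyse as a rectangular beam of width b_f.
M_n = T(d − a/2) = 207.6 × (22.5 − 0.5005) = 4567.1 kip·in.
M_n = 4567.1/12 = 380.59 kip·ft.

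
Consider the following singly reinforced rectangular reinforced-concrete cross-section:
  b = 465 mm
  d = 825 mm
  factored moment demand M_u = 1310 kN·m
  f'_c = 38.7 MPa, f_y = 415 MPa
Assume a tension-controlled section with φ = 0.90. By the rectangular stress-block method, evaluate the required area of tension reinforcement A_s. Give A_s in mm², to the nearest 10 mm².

M_n = M_u/φ = 1310/0.90 = 1455.56 kN·m.
With M_n = 0.85 f'_c a b (d − a/2), solve the quadratic for a:
a = d − √(d² − 2M_n/(0.85 f'_c b)) = 825 − √(825² − 2 × 1455.56×10⁶/(0.85 × 38.7 × 465)) = 124.78 mm.
A_s = 0.85 f'_c a b / f_y = 0.85 × 38.7 × 124.78 × 465 / 415 = 4599.2 mm².

A_s ≈ 4600 mm²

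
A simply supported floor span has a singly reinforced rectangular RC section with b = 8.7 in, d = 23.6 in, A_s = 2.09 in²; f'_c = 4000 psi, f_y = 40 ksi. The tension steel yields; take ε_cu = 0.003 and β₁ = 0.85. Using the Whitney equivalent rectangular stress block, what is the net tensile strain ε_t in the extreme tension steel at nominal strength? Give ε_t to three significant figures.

ε_t ≈ 0.0183

a = A_s f_y/(0.85 f'_c b) = 2.826 in.
β₁ = 0.85, so c = a/β₁ = 2.826/0.85 = 3.325 in.
From the linear strain diagram with ε_cu = 0.003: ε_t = 0.003 (d − c)/c = 0.003 × (23.6 − 3.325)/3.325 = 0.0183.
Since ε_t ≥ 0.005, the section is tension-controlled.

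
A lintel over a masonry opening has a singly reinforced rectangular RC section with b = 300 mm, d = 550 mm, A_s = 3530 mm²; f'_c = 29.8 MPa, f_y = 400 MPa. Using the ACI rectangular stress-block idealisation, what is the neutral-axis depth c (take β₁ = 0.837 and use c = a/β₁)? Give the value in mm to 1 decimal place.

T = A_s f_y = 3530 × 400 = 1412000 N = 1412 kN.
Setting C = 0.85 f'_c a b equal to T: a = 1412000/(0.85 × 29.8 × 300) = 185.814 mm.
With β₁ = 0.837, c = a/β₁ = 185.814/0.837 = 222.0 mm.

c ≈ 222.0 mm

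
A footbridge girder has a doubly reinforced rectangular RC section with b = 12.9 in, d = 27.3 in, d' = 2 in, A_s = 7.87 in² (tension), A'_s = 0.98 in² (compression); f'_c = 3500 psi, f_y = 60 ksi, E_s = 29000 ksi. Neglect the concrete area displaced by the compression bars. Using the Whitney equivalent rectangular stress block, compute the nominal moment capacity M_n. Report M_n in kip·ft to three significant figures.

Assume both steels yield.
a = (A_s − A'_s) f_y/(0.85 f'_c b) = (7.87 − 0.98) × 60/(0.85 × 3.5 × 12.9) = 10.772 in.
c = a/β₁ = 10.772/0.85 = 12.673 in; ε'_s = 0.003(c − d')/c = 0.0025 ≥ ε_y = 0.0021, so the compression steel yields.
M_n = (A_s − A'_s) f_y (d − a/2) + A'_s f_y (d − d') = 413.4 × (27.3 − 5.386) + 58.8 × (27.3 − 2) = 9059.2 + 1487.6 = 10546.8 kip·in = 10546.8/12 = 878.90 kip·ft.

M_n ≈ 879 kip·ft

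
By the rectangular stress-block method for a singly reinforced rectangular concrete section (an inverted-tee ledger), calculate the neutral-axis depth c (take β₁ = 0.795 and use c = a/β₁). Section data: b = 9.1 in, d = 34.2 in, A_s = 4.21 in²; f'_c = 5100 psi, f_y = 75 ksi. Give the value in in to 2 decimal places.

T = A_s f_y = 4.21 × 75 = 315.75 kips.
a = T/(0.85 f'_c b) = 315.75/(0.85 × 5.1 × 9.1) = 8.0041 in.
With β₁ = 0.795, c = a/β₁ = 8.0041/0.795 = 10.07 in.

c ≈ 10.07 in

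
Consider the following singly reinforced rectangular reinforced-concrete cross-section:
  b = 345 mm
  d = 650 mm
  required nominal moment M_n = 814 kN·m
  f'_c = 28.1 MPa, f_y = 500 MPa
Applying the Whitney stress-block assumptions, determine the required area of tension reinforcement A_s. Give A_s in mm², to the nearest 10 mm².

A_s ≈ 2900 mm²

With M_n = 0.85 f'_c a b (d − a/2), solve the quadratic for a:
a = d − √(d² − 2M_n/(0.85 f'_c b)) = 650 − √(650² − 2 × 814×10⁶/(0.85 × 28.1 × 345)) = 175.73 mm.
A_s = 0.85 f'_c a b / f_y = 0.85 × 28.1 × 175.73 × 345 / 500 = 2896.1 mm².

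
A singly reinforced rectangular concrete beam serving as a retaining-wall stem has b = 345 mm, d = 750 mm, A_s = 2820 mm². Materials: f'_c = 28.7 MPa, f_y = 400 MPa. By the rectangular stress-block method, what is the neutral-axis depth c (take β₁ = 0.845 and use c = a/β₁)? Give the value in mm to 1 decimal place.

T = A_s f_y = 2820 × 400 = 1128000 N = 1128 kN.
Setting C = 0.85 f'_c a b equal to T: a = 1128000/(0.85 × 28.7 × 345) = 134.026 mm.
With β₁ = 0.845, c = a/β₁ = 134.026/0.845 = 158.6 mm.

c ≈ 158.6 mm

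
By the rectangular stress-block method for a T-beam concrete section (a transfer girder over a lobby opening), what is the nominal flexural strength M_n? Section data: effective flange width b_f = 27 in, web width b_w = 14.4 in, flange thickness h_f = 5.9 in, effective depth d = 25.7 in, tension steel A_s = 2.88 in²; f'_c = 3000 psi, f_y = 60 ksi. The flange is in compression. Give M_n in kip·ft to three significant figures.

Tension: T = A_s f_y = 2.88 × 60 = 172.8 kips.
Try a within the flange: a = T/(0.85 f'_c b_f) = 172.8/(0.85 × 3 × 27) = 2.510 in.
Since a = 2.510 ≤ h_f = 5.9 in, the stress block lies entirely in the flange; analyse as a rectangular beam of width b_f.
M_n = T(d − a/2) = 172.8 × (25.7 − 1.255) = 4224.1 kip·in.
M_n = 4224.1/12 = 352.01 kip·ft.

M_n ≈ 352 kip·ft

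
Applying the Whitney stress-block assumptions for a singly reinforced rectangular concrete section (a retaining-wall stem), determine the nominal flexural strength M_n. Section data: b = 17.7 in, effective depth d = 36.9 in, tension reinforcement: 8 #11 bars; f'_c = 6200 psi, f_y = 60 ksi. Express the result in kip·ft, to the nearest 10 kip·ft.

M_n ≈ 2050 kip·ft

A_s = 8 × 1.56 = 12.48 in².
T = A_s f_y = 12.48 × 60 = 748.8 kips.
a = T/(0.85 f'_c b) = 748.8/(0.85 × 6.2 × 17.7) = 8.028 in.
M_n = T(d − a/2) = 748.8 × (36.9 − 4.014) = 24625.0 kip·in = 24625.0/12 = 2052.08 kip·ft.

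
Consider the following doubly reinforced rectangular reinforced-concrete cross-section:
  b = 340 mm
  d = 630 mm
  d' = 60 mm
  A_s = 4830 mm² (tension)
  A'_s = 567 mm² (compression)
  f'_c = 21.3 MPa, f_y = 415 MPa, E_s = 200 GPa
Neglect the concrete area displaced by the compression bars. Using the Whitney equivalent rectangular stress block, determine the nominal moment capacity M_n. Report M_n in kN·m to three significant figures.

Assume both tension and compression steel yield.
Net tension couple steel: A_s − A'_s = 4263 mm².
a = (A_s − A'_s) f_y / (0.85 f'_c b) = 1769145/(0.85 × 21.3 × 340) = 287.40 mm.
c = a/β₁ = 287.40/0.85 = 338.12 mm; ε'_s = 0.003(c − d')/c = 0.0025 ≥ f_y/E_s = 0.0021, so compression steel does yield.
M_n = (A_s − A'_s) f_y (d − a/2) + A'_s f_y (d − d') = [1769145 × (630 − 143.7) + 235305 × (630 − 60)] × 10⁻⁶ = 860.34 + 134.12 = 994.46 kN·m.

M_n ≈ 994 kN·m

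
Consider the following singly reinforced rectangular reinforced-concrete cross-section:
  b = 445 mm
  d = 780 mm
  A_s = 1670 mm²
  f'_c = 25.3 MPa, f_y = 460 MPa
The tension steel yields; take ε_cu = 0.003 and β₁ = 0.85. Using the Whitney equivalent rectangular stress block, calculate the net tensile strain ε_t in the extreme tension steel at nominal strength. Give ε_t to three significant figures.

ε_t ≈ 0.0218

a = A_s f_y/(0.85 f'_c b) = 80.27 mm.
β₁ = 0.85, so c = a/β₁ = 80.27/0.85 = 94.44 mm.
From the linear strain diagram with ε_cu = 0.003: ε_t = 0.003 (d − c)/c = 0.003 × (780 − 94.44)/94.44 = 0.0218.
Since ε_t ≥ 0.005, the section is tension-controlled.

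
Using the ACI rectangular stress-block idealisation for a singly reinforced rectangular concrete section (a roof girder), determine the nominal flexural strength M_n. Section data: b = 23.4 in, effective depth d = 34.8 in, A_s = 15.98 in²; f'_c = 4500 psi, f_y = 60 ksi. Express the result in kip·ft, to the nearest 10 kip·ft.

M_n ≈ 2350 kip·ft

T = A_s f_y = 15.98 × 60 = 958.8 kips.
a = T/(0.85 f'_c b) = 958.8/(0.85 × 4.5 × 23.4) = 10.712 in.
M_n = T(d − a/2) = 958.8 × (34.8 − 5.356) = 28230.9 kip·in = 28230.9/12 = 2352.58 kip·ft.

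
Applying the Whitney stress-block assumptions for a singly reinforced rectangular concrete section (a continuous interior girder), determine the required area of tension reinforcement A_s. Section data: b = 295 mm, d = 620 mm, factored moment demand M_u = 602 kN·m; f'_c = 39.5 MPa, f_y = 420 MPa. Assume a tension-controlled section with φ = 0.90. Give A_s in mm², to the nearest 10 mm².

A_s ≈ 2850 mm²

M_n = M_u/φ = 602/0.90 = 668.889 kN·m.
With M_n = 0.85 f'_c a b (d − a/2), solve the quadratic for a:
a = d − √(d² − 2M_n/(0.85 f'_c b)) = 620 − √(620² − 2 × 668.889×10⁶/(0.85 × 39.5 × 295)) = 120.67 mm.
A_s = 0.85 f'_c a b / f_y = 0.85 × 39.5 × 120.67 × 295 / 420 = 2845.7 mm².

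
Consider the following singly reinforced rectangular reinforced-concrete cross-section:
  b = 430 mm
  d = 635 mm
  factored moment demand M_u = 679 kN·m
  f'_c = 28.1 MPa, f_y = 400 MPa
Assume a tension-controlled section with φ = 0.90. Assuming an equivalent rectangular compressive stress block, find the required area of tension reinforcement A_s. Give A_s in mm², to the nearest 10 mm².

A_s ≈ 3310 mm²

M_n = M_u/φ = 679/0.90 = 754.444 kN·m.
With M_n = 0.85 f'_c a b (d − a/2), solve the quadratic for a:
a = d − √(d² − 2M_n/(0.85 f'_c b)) = 635 − √(635² − 2 × 754.444×10⁶/(0.85 × 28.1 × 430)) = 128.73 mm.
A_s = 0.85 f'_c a b / f_y = 0.85 × 28.1 × 128.73 × 430 / 400 = 3305.3 mm².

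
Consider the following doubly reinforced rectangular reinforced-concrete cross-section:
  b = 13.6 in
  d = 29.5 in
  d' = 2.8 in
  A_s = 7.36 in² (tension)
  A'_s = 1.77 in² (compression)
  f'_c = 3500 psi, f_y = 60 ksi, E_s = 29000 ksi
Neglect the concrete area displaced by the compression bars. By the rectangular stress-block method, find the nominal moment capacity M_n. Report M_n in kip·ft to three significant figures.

Assume both steels yield.
a = (A_s − A'_s) f_y/(0.85 f'_c b) = (7.36 − 1.77) × 60/(0.85 × 3.5 × 13.6) = 8.290 in.
c = a/β₁ = 8.290/0.85 = 9.753 in; ε'_s = 0.003(c − d')/c = 0.0021 ≥ ε_y = 0.0021, so the compression steel yields.
M_n = (A_s − A'_s) f_y (d − a/2) + A'_s f_y (d − d') = 335.4 × (29.5 − 4.145) + 106.2 × (29.5 − 2.8) = 8504.1 + 2835.5 = 11339.6 kip·in = 11339.6/12 = 944.97 kip·ft.

M_n ≈ 945 kip·ft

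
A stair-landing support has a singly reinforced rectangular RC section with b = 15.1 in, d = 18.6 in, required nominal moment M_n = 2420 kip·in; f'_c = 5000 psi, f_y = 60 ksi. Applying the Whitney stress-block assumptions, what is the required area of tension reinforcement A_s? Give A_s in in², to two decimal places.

From M_n = 0.85 f'_c a b (d − a/2):
a = d − √(d² − 2M_n/(0.85 f'_c b)) = 18.6 − √(18.6² − 2 × 2420/(0.85 × 5 × 15.1)) = 2.152 in.
A_s = 0.85 f'_c a b / f_y = 0.85 × 5 × 2.152 × 15.1 / 60 = 2.302 in².

A_s ≈ 2.30 in²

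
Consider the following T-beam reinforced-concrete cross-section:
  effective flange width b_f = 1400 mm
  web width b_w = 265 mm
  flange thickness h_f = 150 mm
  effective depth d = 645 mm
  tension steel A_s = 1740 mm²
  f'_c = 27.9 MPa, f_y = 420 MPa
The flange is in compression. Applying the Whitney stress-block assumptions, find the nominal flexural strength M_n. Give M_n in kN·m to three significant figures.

M_n ≈ 463 kN·m

Tension: T = A_s f_y = 1740 × 420 = 730800 N.
Try a within the flange: a = T/(0.85 f'_c b_f) = 730800/(0.85 × 27.9 × 1400) = 22.01 mm.
Since a = 22.01 ≤ h_f = 150 mm, the stress block lies entirely in the flange; analyse as a rectangular beam of width b_f.
M_n = T(d − a/2) = 730800 × (645 − 11.005) = 463.32 × 10⁶ N·mm.
M_n = 463.32 kN·m.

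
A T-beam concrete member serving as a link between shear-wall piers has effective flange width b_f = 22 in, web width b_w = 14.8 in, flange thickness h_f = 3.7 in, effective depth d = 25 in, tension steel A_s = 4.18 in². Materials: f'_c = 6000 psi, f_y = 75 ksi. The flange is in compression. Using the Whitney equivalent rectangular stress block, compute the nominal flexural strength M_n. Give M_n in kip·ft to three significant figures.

Tension: T = A_s f_y = 4.18 × 75 = 313.5 kips.
Try a within the flange: a = T/(0.85 f'_c b_f) = 313.5/(0.85 × 6 × 22) = 2.794 in.
Since a = 2.794 ≤ h_f = 3.7 in, the stress block lies entirely in the flange; analyse as a rectangular beam of width b_f.
M_n = T(d − a/2) = 313.5 × (25 − 1.397) = 7399.5 kip·in.
M_n = 7399.5/12 = 616.63 kip·ft.

M_n ≈ 617 kip·ft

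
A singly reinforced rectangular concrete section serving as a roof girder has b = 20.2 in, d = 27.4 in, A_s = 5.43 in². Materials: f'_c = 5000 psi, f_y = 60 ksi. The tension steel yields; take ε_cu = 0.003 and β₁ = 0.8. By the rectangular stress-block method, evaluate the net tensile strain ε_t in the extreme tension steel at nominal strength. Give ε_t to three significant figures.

ε_t ≈ 0.0143

a = A_s f_y/(0.85 f'_c b) = 3.795 in.
β₁ = 0.8, so c = a/β₁ = 3.795/0.8 = 4.744 in.
From the linear strain diagram with ε_cu = 0.003: ε_t = 0.003 (d − c)/c = 0.003 × (27.4 − 4.744)/4.744 = 0.0143.
Since ε_t ≥ 0.005, the section is tension-controlled.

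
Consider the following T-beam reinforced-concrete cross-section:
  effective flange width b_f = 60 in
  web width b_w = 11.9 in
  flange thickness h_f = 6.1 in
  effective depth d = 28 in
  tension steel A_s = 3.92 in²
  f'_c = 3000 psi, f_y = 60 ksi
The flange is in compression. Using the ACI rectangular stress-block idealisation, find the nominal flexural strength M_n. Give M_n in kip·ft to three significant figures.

M_n ≈ 534 kip·ft

Tension: T = A_s f_y = 3.92 × 60 = 235.2 kips.
Try a within the flange: a = T/(0.85 f'_c b_f) = 235.2/(0.85 × 3 × 60) = 1.537 in.
Since a = 1.537 ≤ h_f = 6.1 in, the stress block lies entirely in the flange; analyse as a rectangular beam of width b_f.
M_n = T(d − a/2) = 235.2 × (28 − 0.7685) = 6404.8 kip·in.
M_n = 6404.8/12 = 533.73 kip·ft.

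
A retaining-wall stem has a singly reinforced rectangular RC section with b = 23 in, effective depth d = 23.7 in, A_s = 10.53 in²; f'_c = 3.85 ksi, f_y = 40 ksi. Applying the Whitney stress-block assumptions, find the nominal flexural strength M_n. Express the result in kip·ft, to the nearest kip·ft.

M_n ≈ 734 kip·ft

T = A_s f_y = 10.53 × 40 = 421.2 kips.
a = T/(0.85 f'_c b) = 421.2/(0.85 × 3.85 × 23) = 5.596 in.
M_n = T(d − a/2) = 421.2 × (23.7 − 2.798) = 8803.9 kip·in = 8803.9/12 = 733.66 kip·ft.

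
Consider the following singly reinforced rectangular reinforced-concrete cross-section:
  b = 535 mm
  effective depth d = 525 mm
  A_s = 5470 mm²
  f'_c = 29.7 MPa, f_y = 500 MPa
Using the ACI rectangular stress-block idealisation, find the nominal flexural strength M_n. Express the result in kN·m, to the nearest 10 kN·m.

M_n ≈ 1160 kN·m

T = A_s f_y = 5470 × 500 = 2735000 N = 2735 kN.
From C = T: a = T/(0.85 f'_c b) = 2735000/(0.85 × 29.7 × 535) = 202.50 mm.
M_n = T(d − a/2) = 2735 kN × (525 − 101.25) mm = 1158.96 kN·m.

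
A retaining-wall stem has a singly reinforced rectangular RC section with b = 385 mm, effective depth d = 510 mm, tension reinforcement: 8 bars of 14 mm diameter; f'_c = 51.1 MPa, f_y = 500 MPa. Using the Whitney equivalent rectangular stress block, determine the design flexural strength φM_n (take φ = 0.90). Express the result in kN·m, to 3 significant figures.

φM_n ≈ 273 kN·m

A_s = 8 × 154 = 1232 mm².
T = A_s f_y = 1232 × 500 = 616000 N = 616 kN.
From C = T: a = T/(0.85 f'_c b) = 616000/(0.85 × 51.1 × 385) = 36.84 mm.
M_n = T(d − a/2) = 616 kN × (510 − 18.42) mm = 302.81 kN·m.
φM_n = 0.90 × 302.81 = 272.53 kN·m.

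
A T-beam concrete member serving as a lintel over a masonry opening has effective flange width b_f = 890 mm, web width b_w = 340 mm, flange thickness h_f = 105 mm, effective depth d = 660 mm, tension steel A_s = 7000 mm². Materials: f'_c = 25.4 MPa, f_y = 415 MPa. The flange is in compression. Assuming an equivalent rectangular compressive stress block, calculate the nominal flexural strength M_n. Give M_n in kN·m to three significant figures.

Tension: T = A_s f_y = 7000 × 415 = 2905000 N.
Try a within the flange: a = T/(0.85 f'_c b_f) = 2905000/(0.85 × 25.4 × 890) = 151.18 mm.
a = 151.18 > h_f = 105 mm: the block extends into the web. Split into flange-overhang and web parts.
C_f = 0.85 f'_c (b_f − b_w) h_f = 0.85 × 25.4 × (890 − 340) × 105 = 1246823 N.
Remaining web compression depth: a_w = (T − C_f)/(0.85 f'_c b_w) = (2905000 − 1246823)/(0.85 × 25.4 × 340) = 225.89 mm.
M_n = C_f(d − h_f/2) + (T − C_f)(d − a_w/2) = 1246823 × (660 − 52.5) + 1658177 × (660 − 112.945) = 757.44 + 907.11 = 1664.55 × 10⁶ N·mm.
M_n = 1664.55 kN·m.

M_n ≈ 1660 kN·m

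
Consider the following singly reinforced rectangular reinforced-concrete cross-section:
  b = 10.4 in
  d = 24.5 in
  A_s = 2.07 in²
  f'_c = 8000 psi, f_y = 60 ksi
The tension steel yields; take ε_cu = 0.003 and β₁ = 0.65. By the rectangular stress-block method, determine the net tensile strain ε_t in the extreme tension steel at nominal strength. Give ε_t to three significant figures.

ε_t ≈ 0.0242

a = A_s f_y/(0.85 f'_c b) = 1.756 in.
β₁ = 0.65, so c = a/β₁ = 1.756/0.65 = 2.702 in.
From the linear strain diagram with ε_cu = 0.003: ε_t = 0.003 (d − c)/c = 0.003 × (24.5 − 2.702)/2.702 = 0.0242.
Since ε_t ≥ 0.005, the section is tension-controlled.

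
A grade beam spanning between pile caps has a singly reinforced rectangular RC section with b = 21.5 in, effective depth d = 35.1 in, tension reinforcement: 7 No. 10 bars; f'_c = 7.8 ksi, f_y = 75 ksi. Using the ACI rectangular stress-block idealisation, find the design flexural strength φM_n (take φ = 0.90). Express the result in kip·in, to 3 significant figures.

A_s = 7 × 1.27 = 8.89 in².
T = A_s f_y = 8.89 × 75 = 666.75 kips.
a = T/(0.85 f'_c b) = 666.75/(0.85 × 7.8 × 21.5) = 4.677 in.
M_n = T(d − a/2) = 666.75 × (35.1 − 2.3385) = 21843.7 kip·in.
φM_n = 0.90 × 21843.7 = 19659.3 kip·in.

φM_n ≈ 19700 kip·in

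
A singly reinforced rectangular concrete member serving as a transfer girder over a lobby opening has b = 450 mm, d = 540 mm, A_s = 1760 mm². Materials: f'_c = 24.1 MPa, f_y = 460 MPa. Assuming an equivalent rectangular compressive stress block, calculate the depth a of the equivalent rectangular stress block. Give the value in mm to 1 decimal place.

a ≈ 87.8 mm

T = A_s f_y = 1760 × 460 = 809600 N = 809.6 kN.
Setting C = 0.85 f'_c a b equal to T: a = 809600/(0.85 × 24.1 × 450) = 87.8 mm.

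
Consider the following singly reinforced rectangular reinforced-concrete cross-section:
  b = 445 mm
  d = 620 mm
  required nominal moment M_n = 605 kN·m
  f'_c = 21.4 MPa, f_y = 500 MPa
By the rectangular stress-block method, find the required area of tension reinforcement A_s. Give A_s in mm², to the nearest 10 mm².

A_s ≈ 2190 mm²

With M_n = 0.85 f'_c a b (d − a/2), solve the quadratic for a:
a = d − √(d² − 2M_n/(0.85 f'_c b)) = 620 − √(620² − 2 × 605×10⁶/(0.85 × 21.4 × 445)) = 135.32 mm.
A_s = 0.85 f'_c a b / f_y = 0.85 × 21.4 × 135.32 × 445 / 500 = 2190.7 mm².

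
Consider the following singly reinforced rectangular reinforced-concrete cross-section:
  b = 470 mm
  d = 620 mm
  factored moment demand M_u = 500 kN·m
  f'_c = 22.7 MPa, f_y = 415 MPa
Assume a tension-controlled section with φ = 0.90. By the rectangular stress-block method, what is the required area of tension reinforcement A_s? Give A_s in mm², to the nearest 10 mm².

M_n = M_u/φ = 500/0.90 = 555.556 kN·m.
With M_n = 0.85 f'_c a b (d − a/2), solve the quadratic for a:
a = d − √(d² − 2M_n/(0.85 f'_c b)) = 620 − √(620² − 2 × 555.556×10⁶/(0.85 × 22.7 × 470)) = 108.26 mm.
A_s = 0.85 f'_c a b / f_y = 0.85 × 22.7 × 108.26 × 470 / 415 = 2365.7 mm².

A_s ≈ 2370 mm²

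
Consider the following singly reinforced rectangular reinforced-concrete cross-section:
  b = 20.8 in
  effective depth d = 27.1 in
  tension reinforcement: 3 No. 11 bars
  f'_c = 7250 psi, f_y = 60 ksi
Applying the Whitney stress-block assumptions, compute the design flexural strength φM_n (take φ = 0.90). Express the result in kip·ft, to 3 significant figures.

φM_n ≈ 548 kip·ft

A_s = 3 × 1.56 = 4.68 in².
T = A_s f_y = 4.68 × 60 = 280.8 kips.
a = T/(0.85 f'_c b) = 280.8/(0.85 × 7.25 × 20.8) = 2.191 in.
M_n = T(d − a/2) = 280.8 × (27.1 − 1.0955) = 7302.1 kip·in = 7302.1/12 = 608.51 kip·ft.
φM_n = 0.90 × 608.51 = 547.66 kip·ft.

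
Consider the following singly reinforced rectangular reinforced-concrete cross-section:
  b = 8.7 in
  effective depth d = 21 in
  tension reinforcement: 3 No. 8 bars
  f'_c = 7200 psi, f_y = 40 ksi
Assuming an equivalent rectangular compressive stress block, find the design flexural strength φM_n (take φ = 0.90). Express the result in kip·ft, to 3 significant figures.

A_s = 3 × 0.79 = 2.37 in².
T = A_s f_y = 2.37 × 40 = 94.8 kips.
a = T/(0.85 f'_c b) = 94.8/(0.85 × 7.2 × 8.7) = 1.780 in.
M_n = T(d − a/2) = 94.8 × (21 − 0.89) = 1906.4 kip·in = 1906.4/12 = 158.87 kip·ft.
φM_n = 0.90 × 158.87 = 142.98 kip·ft.

φM_n ≈ 143 kip·ft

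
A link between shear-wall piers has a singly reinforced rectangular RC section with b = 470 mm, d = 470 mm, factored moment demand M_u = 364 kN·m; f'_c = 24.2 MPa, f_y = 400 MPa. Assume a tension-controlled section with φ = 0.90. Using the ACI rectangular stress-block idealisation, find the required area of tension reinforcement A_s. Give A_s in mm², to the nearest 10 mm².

A_s ≈ 2410 mm²

M_n = M_u/φ = 364/0.90 = 404.444 kN·m.
With M_n = 0.85 f'_c a b (d − a/2), solve the quadratic for a:
a = d − √(d² − 2M_n/(0.85 f'_c b)) = 470 − √(470² − 2 × 404.444×10⁶/(0.85 × 24.2 × 470)) = 99.55 mm.
A_s = 0.85 f'_c a b / f_y = 0.85 × 24.2 × 99.55 × 470 / 400 = 2406.1 mm².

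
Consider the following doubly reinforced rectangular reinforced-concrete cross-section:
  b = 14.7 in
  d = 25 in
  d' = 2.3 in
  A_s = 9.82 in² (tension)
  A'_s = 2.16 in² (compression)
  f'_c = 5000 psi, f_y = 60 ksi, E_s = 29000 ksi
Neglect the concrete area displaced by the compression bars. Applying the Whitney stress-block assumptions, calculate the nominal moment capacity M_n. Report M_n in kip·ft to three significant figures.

Assume both steels yield.
a = (A_s − A'_s) f_y/(0.85 f'_c b) = (9.82 − 2.16) × 60/(0.85 × 5 × 14.7) = 7.357 in.
c = a/β₁ = 7.357/0.8 = 9.196 in; ε'_s = 0.003(c − d')/c = 0.0022 ≥ ε_y = 0.0021, so the compression steel yields.
M_n = (A_s − A'_s) f_y (d − a/2) + A'_s f_y (d − d') = 459.6 × (25 − 3.6785) + 129.6 × (25 − 2.3) = 9799.4 + 2941.9 = 12741.3 kip·in = 12741.3/12 = 1061.78 kip·ft.

M_n ≈ 1060 kip·ft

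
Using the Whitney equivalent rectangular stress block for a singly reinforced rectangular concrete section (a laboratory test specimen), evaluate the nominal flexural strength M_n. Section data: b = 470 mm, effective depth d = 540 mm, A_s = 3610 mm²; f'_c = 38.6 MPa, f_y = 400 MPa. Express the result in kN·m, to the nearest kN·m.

T = A_s f_y = 3610 × 400 = 1444000 N = 1444 kN.
From C = T: a = T/(0.85 f'_c b) = 1444000/(0.85 × 38.6 × 470) = 93.64 mm.
M_n = T(d − a/2) = 1444 kN × (540 − 46.82) mm = 712.15 kN·m.

M_n ≈ 712 kN·m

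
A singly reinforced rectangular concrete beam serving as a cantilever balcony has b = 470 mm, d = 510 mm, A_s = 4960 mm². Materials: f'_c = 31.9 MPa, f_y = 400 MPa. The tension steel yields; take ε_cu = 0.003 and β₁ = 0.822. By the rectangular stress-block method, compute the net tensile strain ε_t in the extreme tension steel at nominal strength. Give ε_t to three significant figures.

a = A_s f_y/(0.85 f'_c b) = 155.68 mm.
β₁ = 0.822, so c = a/β₁ = 155.68/0.822 = 189.39 mm.
From the linear strain diagram with ε_cu = 0.003: ε_t = 0.003 (d − c)/c = 0.003 × (510 − 189.39)/189.39 = 0.00508.
Since ε_t ≥ 0.005, the section is tension-controlled.

ε_t ≈ 0.00508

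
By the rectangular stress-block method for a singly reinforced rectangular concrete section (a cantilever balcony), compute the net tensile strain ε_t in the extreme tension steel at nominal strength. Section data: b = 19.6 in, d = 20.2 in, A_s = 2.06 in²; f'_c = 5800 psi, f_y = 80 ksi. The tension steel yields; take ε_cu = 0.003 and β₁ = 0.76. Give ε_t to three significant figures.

a = A_s f_y/(0.85 f'_c b) = 1.706 in.
β₁ = 0.76, so c = a/β₁ = 1.706/0.76 = 2.245 in.
From the linear strain diagram with ε_cu = 0.003: ε_t = 0.003 (d − c)/c = 0.003 × (20.2 − 2.245)/2.245 = 0.0240.
Since ε_t ≥ 0.005, the section is tension-controlled.

ε_t ≈ 0.0240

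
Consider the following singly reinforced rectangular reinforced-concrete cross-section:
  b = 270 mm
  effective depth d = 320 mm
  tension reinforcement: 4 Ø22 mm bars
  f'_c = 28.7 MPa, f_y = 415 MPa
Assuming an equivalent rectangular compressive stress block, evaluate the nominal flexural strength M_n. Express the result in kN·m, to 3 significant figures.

A_s = 4 × 380 = 1520 mm².
T = A_s f_y = 1520 × 415 = 630800 N = 630.8 kN.
From C = T: a = T/(0.85 f'_c b) = 630800/(0.85 × 28.7 × 270) = 95.77 mm.
M_n = T(d − a/2) = 630.8 kN × (320 − 47.885) mm = 171.65 kN·m.

M_n ≈ 172 kN·m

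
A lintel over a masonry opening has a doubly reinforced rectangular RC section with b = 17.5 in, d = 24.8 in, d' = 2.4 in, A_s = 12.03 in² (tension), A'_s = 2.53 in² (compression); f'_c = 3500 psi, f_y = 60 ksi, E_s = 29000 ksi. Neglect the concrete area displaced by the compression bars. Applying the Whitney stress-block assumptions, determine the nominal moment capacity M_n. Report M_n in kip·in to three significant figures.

M_n ≈ 14400 kip·in

Assume both steels yield.
a = (A_s − A'_s) f_y/(0.85 f'_c b) = (12.03 − 2.53) × 60/(0.85 × 3.5 × 17.5) = 10.948 in.
c = a/β₁ = 10.948/0.85 = 12.880 in; ε'_s = 0.003(c − d')/c = 0.0024 ≥ ε_y = 0.0021, so the compression steel yields.
M_n = (A_s − A'_s) f_y (d − a/2) + A'_s f_y (d − d') = 570 × (24.8 − 5.474) + 151.8 × (24.8 − 2.4) = 11015.8 + 3400.3 = 14416.1 kip·in.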